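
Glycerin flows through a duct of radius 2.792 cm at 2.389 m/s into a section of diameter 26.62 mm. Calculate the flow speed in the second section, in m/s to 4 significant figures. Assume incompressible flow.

Continuity gives A₁v₁ = A₂v₂, so v₂ = (24.49 cm²)/(5.566 cm²) × 2.389 m/s = 10.51 m/s.

10.51 m/s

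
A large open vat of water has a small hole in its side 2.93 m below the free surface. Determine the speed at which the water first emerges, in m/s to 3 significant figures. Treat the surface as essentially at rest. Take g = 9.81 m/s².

Torricelli's result v = √(2gh) gives v = √(2·9.81·2.93) = 7.58 m/s.

7.58 m/s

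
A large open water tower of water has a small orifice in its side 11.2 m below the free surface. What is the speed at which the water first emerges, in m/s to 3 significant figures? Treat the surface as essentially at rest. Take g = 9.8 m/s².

Torricelli's result v = √(2gh) gives v = √(2·9.8·11.2) = 14.8 m/s.

14.8 m/s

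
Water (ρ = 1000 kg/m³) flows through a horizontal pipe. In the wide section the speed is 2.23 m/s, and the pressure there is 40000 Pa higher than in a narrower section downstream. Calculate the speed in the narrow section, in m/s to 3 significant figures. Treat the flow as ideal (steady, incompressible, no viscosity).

Horizontal Bernoulli: P₁ + ½ρv₁² = P₂ + ½ρv₂², so v₂² = v₁² + 2(P₁ − P₂)/ρ.
v₂ = √(2.23² + 2·40000/1000) = √(4.97 + 80.0) = 9.22 m/s.

v₂ ≈ 9.22 m/s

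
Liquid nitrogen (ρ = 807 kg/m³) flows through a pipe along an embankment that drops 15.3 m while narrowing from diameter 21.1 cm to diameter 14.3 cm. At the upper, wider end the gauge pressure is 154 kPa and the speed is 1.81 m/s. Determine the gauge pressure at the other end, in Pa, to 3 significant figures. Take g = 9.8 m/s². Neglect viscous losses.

Mass conservation (A₁v₁ = A₂v₂) gives v₂ = 1.81 × 350/161 = 3.94 m/s.
Applying Bernoulli between the two ends and solving for P₂: P₂ = P₁ + ½ρ(v₁² − v₂²) − ρgΔh.
P₂ = 154000 + ½·807·(1.81² − 3.94²) − 807·9.8·(−15.3) = 154000 + (-4940) − (-121000) = 270000 Pa.

P₂ = 270000 Pa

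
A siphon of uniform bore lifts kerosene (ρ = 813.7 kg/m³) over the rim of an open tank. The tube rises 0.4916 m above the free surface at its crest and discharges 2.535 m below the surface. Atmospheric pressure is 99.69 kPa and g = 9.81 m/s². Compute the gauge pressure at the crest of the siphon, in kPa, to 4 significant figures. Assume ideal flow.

P_gauge = -24.16 kPa

The outlet speed comes from Torricelli: v = √(2g·2.535) = 7.052 m/s.
The bore is uniform, so the speed at the crest is the same v. Bernoulli surface→crest: P_atm = P_top + ½ρv² + ρg·h_top.
P_top = 99690 − ½·813.7·7.052² − 813.7·9.81·0.4916 = 75530 Pa. So P_gauge = P_top − P_atm = -24160 Pa.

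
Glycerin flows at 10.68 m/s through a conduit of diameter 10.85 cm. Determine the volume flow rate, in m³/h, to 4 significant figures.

355.5 m³/h

Q = A·v = 0.009246 m² × 10.68 m/s = 0.09875 m³/s.
Converting: 0.09875 m³/s × 3600 = 355.5 m³/h.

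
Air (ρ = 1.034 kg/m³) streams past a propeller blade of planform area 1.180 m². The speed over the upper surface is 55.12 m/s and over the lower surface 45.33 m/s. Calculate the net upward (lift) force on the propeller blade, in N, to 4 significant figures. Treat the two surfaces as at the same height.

F = 599.9 N

From P + ½ρv² = const at equal height, P_low − P_up = ½ρ(v_up² − v_low²).
ΔP = ½·1.034·(55.12² − 45.33²) = 508.4 Pa.
Lift = ΔP · A = 508.4 × 1.180 = 599.9 N.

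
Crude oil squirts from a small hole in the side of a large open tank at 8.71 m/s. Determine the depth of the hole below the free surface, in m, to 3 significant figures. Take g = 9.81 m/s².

Inverting v = √(2gh) gives h = v² / 2g.
h = 8.71²/(2·9.81) = 75.9/19.62 = 3.87 m.

h ≈ 3.87 m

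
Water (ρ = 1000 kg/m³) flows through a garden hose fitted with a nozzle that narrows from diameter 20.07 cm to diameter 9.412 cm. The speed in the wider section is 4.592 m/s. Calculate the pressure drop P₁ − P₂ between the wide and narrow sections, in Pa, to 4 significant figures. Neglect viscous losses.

The volume flow rate is constant, so v₂ = (A₁/A₂)v₁ = (316.4/69.58)·4.592 = 20.88 m/s.
With no height change, Bernoulli's equation is P₁ + ½ρv₁² = P₂ + ½ρv₂².
P₁ − P₂ = ½·1000·(20.88² − 4.592²) = ½·1000·414.9 = 207400 Pa.

ΔP ≈ 207400 Pa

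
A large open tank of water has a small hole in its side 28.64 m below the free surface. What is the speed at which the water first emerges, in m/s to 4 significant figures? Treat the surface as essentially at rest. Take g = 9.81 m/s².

The surface is effectively still and both ends are open, so ½v² = gh and v = √(2·9.81·28.64) = 23.70 m/s.

v ≈ 23.70 m/s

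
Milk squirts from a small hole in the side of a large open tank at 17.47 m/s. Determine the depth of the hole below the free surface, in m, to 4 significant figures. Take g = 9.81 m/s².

15.56 m

Torricelli: v = √(2gh), so h = v²/(2g).
h = 17.47²/(2·9.81) = 305.2/19.62 = 15.56 m.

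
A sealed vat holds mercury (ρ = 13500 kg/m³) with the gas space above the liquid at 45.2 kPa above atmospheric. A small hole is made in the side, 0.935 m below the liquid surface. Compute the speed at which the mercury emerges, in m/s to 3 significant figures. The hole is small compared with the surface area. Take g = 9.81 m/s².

5.00 m/s

Take point 1 at the surface (v₁ ≈ 0) and point 2 at the hole (at atmospheric pressure). Bernoulli: P₁ + ρg h = P_atm + ½ρv₂².
With P₁ − P_atm = 45200 Pa, v₂ = √(2gh + 2ΔP/ρ) = √(2·9.81·0.935 + 2·45200/13500) = 5.00 m/s.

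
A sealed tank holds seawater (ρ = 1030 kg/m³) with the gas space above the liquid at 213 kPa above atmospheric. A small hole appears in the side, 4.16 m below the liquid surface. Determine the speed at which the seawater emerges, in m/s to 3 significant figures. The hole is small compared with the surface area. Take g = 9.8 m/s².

Take point 1 at the surface (v₁ ≈ 0) and point 2 at the hole (at atmospheric pressure). Bernoulli: P₁ + ρg h = P_atm + ½ρv₂².
With P₁ − P_atm = 213000 Pa, v₂ = √(2gh + 2ΔP/ρ) = √(2·9.8·4.16 + 2·213000/1030) = 22.3 m/s.

v = 22.3 m/s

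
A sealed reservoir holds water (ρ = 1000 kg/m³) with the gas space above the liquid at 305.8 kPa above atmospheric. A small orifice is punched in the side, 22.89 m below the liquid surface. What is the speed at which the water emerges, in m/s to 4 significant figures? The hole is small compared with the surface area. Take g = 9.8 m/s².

v ≈ 32.56 m/s

Take point 1 at the surface (v₁ ≈ 0) and point 2 at the hole (at atmospheric pressure). Bernoulli: P₁ + ρg h = P_atm + ½ρv₂².
With P₁ − P_atm = 305800 Pa, v₂ = √(2gh + 2ΔP/ρ) = √(2·9.8·22.89 + 2·305800/1000) = 32.56 m/s.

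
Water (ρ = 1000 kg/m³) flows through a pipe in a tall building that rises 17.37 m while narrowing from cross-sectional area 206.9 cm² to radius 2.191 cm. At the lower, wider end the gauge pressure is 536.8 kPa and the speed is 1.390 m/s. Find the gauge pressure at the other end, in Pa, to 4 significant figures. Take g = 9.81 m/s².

Continuity gives A₁v₁ = A₂v₂, so v₂ = (206.9 cm²)/(15.08 cm²) × 1.390 m/s = 19.07 m/s.
Bernoulli: P₁ + ½ρv₁² + ρg h₁ = P₂ + ½ρv₂² + ρg h₂, so P₂ = P₁ + ½ρ(v₁² − v₂²) − ρg(h₂ − h₁).
P₂ = 536800 + ½·1000·(1.390² − 19.07²) − 1000·9.81·(+17.37) = 536800 + (-180900) − (170400) = 185500 Pa.

P₂ ≈ 185500 Pa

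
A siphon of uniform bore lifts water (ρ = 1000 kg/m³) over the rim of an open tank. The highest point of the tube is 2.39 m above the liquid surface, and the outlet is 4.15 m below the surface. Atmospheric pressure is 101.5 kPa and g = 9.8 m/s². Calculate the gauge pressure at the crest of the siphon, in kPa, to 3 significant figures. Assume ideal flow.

From the surface to the outlet (both open to atmosphere, surface at rest): v = √(2g·h_out) = √(2·9.8·4.15) = 9.02 m/s.
With constant cross-section the crest speed equals v; applying Bernoulli from the surface up to the crest, P_top = P_atm − ½ρv² − ρg·h_top.
P_top = 101500 − ½·1000·9.02² − 1000·9.8·2.39 = 37400 Pa. So P_gauge = P_top − P_atm = -64100 Pa.

P_gauge ≈ -64.1 kPa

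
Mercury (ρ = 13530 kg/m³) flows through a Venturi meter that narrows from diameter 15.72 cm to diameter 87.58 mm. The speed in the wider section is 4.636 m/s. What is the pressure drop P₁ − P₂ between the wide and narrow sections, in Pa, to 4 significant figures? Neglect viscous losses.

Mass conservation (A₁v₁ = A₂v₂) gives v₂ = 4.636 × 194.1/60.24 = 14.94 m/s.
Bernoulli (h₁ = h₂): P₁ − P₂ = ½ρ(v₂² − v₁²).
P₁ − P₂ = ½·13530·(14.94² − 4.636²) = ½·13530·201.6 = 1364000 Pa.

ΔP ≈ 1364000 Pa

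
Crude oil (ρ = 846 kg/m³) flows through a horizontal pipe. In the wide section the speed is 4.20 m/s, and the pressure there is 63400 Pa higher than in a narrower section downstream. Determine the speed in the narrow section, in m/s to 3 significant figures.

Horizontal Bernoulli: P₁ + ½ρv₁² = P₂ + ½ρv₂², so v₂² = v₁² + 2(P₁ − P₂)/ρ.
v₂ = √(4.20² + 2·63400/846) = √(17.6 + 150) = 12.9 m/s.

12.9 m/s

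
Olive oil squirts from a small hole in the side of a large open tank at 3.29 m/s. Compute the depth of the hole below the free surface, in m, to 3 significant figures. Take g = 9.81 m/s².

h = 0.552 m

For a small hole in a large open tank, ½v² = gh, giving h = v²/(2g).
h = 3.29²/(2·9.81) = 10.8/19.62 = 0.552 m.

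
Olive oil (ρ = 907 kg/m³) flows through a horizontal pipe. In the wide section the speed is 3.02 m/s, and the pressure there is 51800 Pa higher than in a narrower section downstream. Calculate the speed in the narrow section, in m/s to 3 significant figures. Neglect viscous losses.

With h₁ = h₂, rearranging Bernoulli gives v₂ = √(v₁² + 2ΔP/ρ).
v₂ = √(3.02² + 2·51800/907) = √(9.12 + 114) = 11.1 m/s.

v₂ ≈ 11.1 m/s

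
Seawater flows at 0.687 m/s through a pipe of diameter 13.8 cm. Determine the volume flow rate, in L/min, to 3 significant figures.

Q = A·v = 0.0150 m² × 0.687 m/s = 0.0103 m³/s.
Converting: 0.0103 m³/s × 60000 = 617 L/min.

Q ≈ 617 L/min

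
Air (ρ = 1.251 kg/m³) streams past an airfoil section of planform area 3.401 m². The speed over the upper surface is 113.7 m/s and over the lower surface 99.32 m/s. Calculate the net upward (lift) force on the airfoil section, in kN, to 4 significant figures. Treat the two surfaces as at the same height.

From P + ½ρv² = const at equal height, P_low − P_up = ½ρ(v_up² − v_low²).
ΔP = ½·1.251·(113.7² − 99.32²) = 1916 Pa.
Lift = ΔP · A = 1916 × 3.401 = 6516 N.

F ≈ 6.516 kN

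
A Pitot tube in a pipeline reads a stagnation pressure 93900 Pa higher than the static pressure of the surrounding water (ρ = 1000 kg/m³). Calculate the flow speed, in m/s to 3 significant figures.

Bernoulli between the free stream and the stagnation point: ½ρv² = P_stag − P_static.
v = √(2ΔP/ρ) = √(2·93900/1000) = 13.7 m/s.

v = 13.7 m/s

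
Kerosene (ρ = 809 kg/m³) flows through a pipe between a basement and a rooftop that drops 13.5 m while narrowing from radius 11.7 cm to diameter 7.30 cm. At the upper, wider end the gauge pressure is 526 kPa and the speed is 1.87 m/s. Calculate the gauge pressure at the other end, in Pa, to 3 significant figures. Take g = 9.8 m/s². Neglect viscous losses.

Continuity gives A₁v₁ = A₂v₂, so v₂ = (430 cm²)/(41.9 cm²) × 1.87 m/s = 19.2 m/s.
Bernoulli: P₁ + ½ρv₁² + ρg h₁ = P₂ + ½ρv₂² + ρg h₂, so P₂ = P₁ + ½ρ(v₁² − v₂²) − ρg(h₂ − h₁).
P₂ = 526000 + ½·809·(1.87² − 19.2²) − 809·9.8·(−13.5) = 526000 + (-148000) − (-107000) = 485000 Pa.

485000 Pa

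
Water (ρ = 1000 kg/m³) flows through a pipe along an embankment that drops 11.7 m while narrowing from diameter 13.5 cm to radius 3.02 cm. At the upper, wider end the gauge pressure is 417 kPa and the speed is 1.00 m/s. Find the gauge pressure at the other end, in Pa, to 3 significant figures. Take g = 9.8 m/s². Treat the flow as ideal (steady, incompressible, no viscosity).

The volume flow rate is constant, so v₂ = (A₁/A₂)v₁ = (143/28.7)·1.00 = 5.00 m/s.
Applying Bernoulli between the two ends and solving for P₂: P₂ = P₁ + ½ρ(v₁² − v₂²) − ρgΔh.
P₂ = 417000 + ½·1000·(1.00² − 5.00²) − 1000·9.8·(−11.7) = 417000 + (-12000) − (-115000) = 520000 Pa.

P₂ ≈ 520000 Pa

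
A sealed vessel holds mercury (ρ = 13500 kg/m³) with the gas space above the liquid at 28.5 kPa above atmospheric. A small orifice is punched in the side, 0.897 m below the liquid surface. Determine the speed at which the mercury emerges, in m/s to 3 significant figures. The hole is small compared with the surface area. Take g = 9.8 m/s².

Take point 1 at the surface (v₁ ≈ 0) and point 2 at the hole (at atmospheric pressure). Bernoulli: P₁ + ρg h = P_atm + ½ρv₂².
With P₁ − P_atm = 28500 Pa, v₂ = √(2gh + 2ΔP/ρ) = √(2·9.8·0.897 + 2·28500/13500) = 4.67 m/s.

v ≈ 4.67 m/s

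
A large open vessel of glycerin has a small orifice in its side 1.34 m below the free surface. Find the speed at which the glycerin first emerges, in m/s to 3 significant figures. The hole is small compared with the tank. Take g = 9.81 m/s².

Torricelli's result v = √(2gh) gives v = √(2·9.81·1.34) = 5.13 m/s.

v ≈ 5.13 m/s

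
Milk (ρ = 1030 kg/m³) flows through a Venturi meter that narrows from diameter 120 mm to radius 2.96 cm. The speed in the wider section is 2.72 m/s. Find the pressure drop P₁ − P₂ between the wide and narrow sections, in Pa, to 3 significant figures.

By continuity, v₂ = v₁·A₁/A₂ = 2.72·(113/27.5) = 11.2 m/s.
The pipe is horizontal, so Bernoulli reduces to P₁ + ½ρv₁² = P₂ + ½ρv₂².
P₁ − P₂ = ½·1030·(11.2² − 2.72²) = ½·1030·118 = 60500 Pa.

60500 Pa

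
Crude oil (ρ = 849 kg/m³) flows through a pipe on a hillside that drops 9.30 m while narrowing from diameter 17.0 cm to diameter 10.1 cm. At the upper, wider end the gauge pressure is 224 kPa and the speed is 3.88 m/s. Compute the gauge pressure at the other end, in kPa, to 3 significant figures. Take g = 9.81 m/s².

P₂ ≈ 257 kPa

Continuity gives A₁v₁ = A₂v₂, so v₂ = (227 cm²)/(80.1 cm²) × 3.88 m/s = 11.0 m/s.
Bernoulli: P₁ + ½ρv₁² + ρg h₁ = P₂ + ½ρv₂² + ρg h₂, so P₂ = P₁ + ½ρ(v₁² − v₂²) − ρg(h₂ − h₁).
P₂ = 224000 + ½·849·(3.88² − 11.0²) − 849·9.81·(−9.30) = 224000 + (-44900) − (-77500) = 257000 Pa.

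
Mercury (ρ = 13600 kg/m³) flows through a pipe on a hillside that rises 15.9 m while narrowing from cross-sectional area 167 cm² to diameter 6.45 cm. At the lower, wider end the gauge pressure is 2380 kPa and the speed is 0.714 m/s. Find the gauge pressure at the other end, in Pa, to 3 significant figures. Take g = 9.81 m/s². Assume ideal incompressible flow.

172000 Pa

By continuity, v₂ = v₁·A₁/A₂ = 0.714·(167/32.7) = 3.65 m/s.
Applying Bernoulli between the two ends and solving for P₂: P₂ = P₁ + ½ρ(v₁² − v₂²) − ρgΔh.
P₂ = 2380000 + ½·13600·(0.714² − 3.65²) − 13600·9.81·(+15.9) = 2380000 + (-87100) − (2120000) = 172000 Pa.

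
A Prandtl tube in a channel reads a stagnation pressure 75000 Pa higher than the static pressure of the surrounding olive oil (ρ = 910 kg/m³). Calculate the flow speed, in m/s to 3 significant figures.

v ≈ 12.8 m/s

The dynamic pressure equals the rise in static pressure at the stagnation point: ΔP = ½ρv².
v = √(2ΔP/ρ) = √(2·75000/910) = 12.8 m/s.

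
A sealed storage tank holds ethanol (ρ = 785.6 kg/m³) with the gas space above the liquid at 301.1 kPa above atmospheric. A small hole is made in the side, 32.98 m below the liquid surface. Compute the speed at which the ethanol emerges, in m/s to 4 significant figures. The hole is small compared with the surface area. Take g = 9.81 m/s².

v = 37.60 m/s

Take point 1 at the surface (v₁ ≈ 0) and point 2 at the hole (at atmospheric pressure). Bernoulli: P₁ + ρg h = P_atm + ½ρv₂².
With P₁ − P_atm = 301100 Pa, v₂ = √(2gh + 2ΔP/ρ) = √(2·9.81·32.98 + 2·301100/785.6) = 37.60 m/s.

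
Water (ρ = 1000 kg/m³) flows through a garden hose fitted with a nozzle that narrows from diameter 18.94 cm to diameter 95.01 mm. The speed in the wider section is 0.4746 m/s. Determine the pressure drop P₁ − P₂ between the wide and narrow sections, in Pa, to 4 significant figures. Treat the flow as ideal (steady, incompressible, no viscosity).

Mass conservation (A₁v₁ = A₂v₂) gives v₂ = 0.4746 × 281.7/70.90 = 1.886 m/s.
Bernoulli (h₁ = h₂): P₁ − P₂ = ½ρ(v₂² − v₁²).
P₁ − P₂ = ½·1000·(1.886² − 0.4746²) = ½·1000·3.332 = 1666 Pa.

1666 Pa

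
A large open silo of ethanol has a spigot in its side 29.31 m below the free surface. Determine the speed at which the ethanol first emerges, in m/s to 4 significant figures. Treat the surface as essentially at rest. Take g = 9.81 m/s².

v = 23.98 m/s

The surface is effectively still and both ends are open, so ½v² = gh and v = √(2·9.81·29.31) = 23.98 m/s.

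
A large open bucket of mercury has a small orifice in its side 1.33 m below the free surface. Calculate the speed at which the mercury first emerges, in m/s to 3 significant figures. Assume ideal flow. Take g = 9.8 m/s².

5.11 m/s

With the surface at rest and both surface and jet at atmospheric pressure, Bernoulli gives ρg h = ½ρv², so v = √(2gh) = √(2·9.8·1.33) = 5.11 m/s.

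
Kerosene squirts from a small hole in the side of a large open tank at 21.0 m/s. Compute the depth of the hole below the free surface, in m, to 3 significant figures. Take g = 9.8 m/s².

h ≈ 22.5 m

For a small hole in a large open tank, ½v² = gh, giving h = v²/(2g).
h = 21.0²/(2·9.8) = 441/19.60 = 22.5 m.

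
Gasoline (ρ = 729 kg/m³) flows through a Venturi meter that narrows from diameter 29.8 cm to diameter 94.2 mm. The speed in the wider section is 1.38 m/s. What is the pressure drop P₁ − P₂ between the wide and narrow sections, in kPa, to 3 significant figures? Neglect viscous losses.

By continuity, v₂ = v₁·A₁/A₂ = 1.38·(697/69.7) = 13.8 m/s.
Along the horizontal streamline, P + ½ρv² is constant.
P₁ − P₂ = ½·729·(13.8² − 1.38²) = ½·729·189 = 68800 Pa.

ΔP = 68.8 kPa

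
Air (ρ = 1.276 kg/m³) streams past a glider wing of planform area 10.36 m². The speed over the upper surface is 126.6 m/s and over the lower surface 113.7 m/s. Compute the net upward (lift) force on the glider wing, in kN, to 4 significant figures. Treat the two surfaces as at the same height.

F ≈ 20.49 kN

The faster flow above has the lower pressure; Bernoulli (same height) gives ΔP = ½ρ(v_up² − v_low²).
ΔP = ½·1.276·(126.6² − 113.7²) = 1978 Pa.
Lift = ΔP · A = 1978 × 10.36 = 20490 N.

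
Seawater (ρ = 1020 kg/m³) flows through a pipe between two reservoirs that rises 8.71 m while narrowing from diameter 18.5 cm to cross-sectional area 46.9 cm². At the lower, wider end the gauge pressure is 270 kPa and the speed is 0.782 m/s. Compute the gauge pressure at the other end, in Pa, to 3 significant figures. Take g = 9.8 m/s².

173000 Pa

Continuity gives A₁v₁ = A₂v₂, so v₂ = (269 cm²)/(46.9 cm²) × 0.782 m/s = 4.48 m/s.
Energy conservation along the streamline gives P₂ = P₁ − ½ρ(v₂² − v₁²) − ρg(h₂ − h₁).
P₂ = 270000 + ½·1020·(0.782² − 4.48²) − 1020·9.8·(+8.71) = 270000 + (-9930) − (87100) = 173000 Pa.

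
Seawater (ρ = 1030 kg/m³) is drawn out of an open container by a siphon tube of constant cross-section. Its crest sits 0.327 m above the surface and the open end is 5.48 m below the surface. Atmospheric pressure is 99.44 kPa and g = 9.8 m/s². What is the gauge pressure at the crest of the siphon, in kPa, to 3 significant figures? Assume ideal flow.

From the surface to the outlet (both open to atmosphere, surface at rest): v = √(2g·h_out) = √(2·9.8·5.48) = 10.4 m/s.
Continuity keeps v the same throughout the tube; from surface to crest, P_atm + 0 = P_top + ½ρv² + ρg·h_top.
P_top = 99440 − ½·1030·10.4² − 1030·9.8·0.327 = 40800 Pa. So P_gauge = P_top − P_atm = -58600 Pa.

P_gauge = -58.6 kPa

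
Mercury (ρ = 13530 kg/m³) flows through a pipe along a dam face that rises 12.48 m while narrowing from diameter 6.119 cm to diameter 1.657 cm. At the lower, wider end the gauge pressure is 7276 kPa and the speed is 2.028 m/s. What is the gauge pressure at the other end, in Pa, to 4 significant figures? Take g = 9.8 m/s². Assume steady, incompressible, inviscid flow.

P₂ = 474900 Pa

Continuity gives A₁v₁ = A₂v₂, so v₂ = (29.41 cm²)/(2.156 cm²) × 2.028 m/s = 27.66 m/s.
Energy conservation along the streamline gives P₂ = P₁ − ½ρ(v₂² − v₁²) − ρg(h₂ − h₁).
P₂ = 7276000 + ½·13530·(2.028² − 27.66²) − 13530·9.8·(+12.48) = 7276000 + (-5146000) − (1655000) = 474900 Pa.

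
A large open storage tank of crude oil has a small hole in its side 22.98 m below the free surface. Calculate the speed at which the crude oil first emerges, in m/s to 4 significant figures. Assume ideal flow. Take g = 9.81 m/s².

The surface is effectively still and both ends are open, so ½v² = gh and v = √(2·9.81·22.98) = 21.23 m/s.

v ≈ 21.23 m/s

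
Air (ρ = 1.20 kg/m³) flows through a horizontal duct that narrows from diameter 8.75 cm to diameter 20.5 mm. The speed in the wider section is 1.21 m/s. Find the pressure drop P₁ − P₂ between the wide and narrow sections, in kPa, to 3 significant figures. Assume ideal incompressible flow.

ΔP ≈ 0.291 kPa

The volume flow rate is constant, so v₂ = (A₁/A₂)v₁ = (60.1/3.30)·1.21 = 22.0 m/s.
The pipe is horizontal, so Bernoulli reduces to P₁ + ½ρv₁² = P₂ + ½ρv₂².
P₁ − P₂ = ½·1.20·(22.0² − 1.21²) = ½·1.20·484 = 291 Pa.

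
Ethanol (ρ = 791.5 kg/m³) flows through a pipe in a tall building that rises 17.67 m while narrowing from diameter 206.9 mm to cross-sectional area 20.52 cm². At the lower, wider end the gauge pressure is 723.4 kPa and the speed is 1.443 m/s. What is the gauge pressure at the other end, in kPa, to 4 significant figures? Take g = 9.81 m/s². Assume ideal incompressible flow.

Mass conservation (A₁v₁ = A₂v₂) gives v₂ = 1.443 × 336.2/20.52 = 23.64 m/s.
Applying Bernoulli between the two ends and solving for P₂: P₂ = P₁ + ½ρ(v₁² − v₂²) − ρgΔh.
P₂ = 723400 + ½·791.5·(1.443² − 23.64²) − 791.5·9.81·(+17.67) = 723400 + (-220400) − (137200) = 365800 Pa.

P₂ ≈ 365.8 kPa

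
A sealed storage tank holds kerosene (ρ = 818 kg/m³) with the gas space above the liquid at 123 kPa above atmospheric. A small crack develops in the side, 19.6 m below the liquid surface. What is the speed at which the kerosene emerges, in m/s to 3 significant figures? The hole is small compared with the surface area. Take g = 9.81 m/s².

v ≈ 26.2 m/s

Take point 1 at the surface (v₁ ≈ 0) and point 2 at the hole (at atmospheric pressure). Bernoulli: P₁ + ρg h = P_atm + ½ρv₂².
With P₁ − P_atm = 123000 Pa, v₂ = √(2gh + 2ΔP/ρ) = √(2·9.81·19.6 + 2·123000/818) = 26.2 m/s.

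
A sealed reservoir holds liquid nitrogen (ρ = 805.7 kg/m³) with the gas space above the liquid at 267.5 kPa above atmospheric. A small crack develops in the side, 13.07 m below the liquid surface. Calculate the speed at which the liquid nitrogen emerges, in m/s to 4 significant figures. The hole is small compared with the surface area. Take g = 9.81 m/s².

Take point 1 at the surface (v₁ ≈ 0) and point 2 at the hole (at atmospheric pressure). Bernoulli: P₁ + ρg h = P_atm + ½ρv₂².
With P₁ − P_atm = 267500 Pa, v₂ = √(2gh + 2ΔP/ρ) = √(2·9.81·13.07 + 2·267500/805.7) = 30.34 m/s.

v ≈ 30.34 m/s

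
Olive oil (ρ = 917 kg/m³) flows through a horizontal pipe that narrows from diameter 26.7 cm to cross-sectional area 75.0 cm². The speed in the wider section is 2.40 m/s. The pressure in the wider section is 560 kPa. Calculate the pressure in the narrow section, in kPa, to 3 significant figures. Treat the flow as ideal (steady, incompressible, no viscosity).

P₂ ≈ 415 kPa

By continuity, v₂ = v₁·A₁/A₂ = 2.40·(560/75.0) = 17.9 m/s.
Along the horizontal streamline, P + ½ρv² is constant.
P₂ = P₁ − ½ρ(v₂² − v₁²) = 560000 − ½·917·(17.9² − 2.40²) = 560000 − 145000 = 415000 Pa.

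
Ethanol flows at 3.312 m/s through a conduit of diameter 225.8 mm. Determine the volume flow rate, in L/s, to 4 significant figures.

Q = A·v = 0.04004 m² × 3.312 m/s = 0.1326 m³/s.
Converting: 0.1326 m³/s × 1000 = 132.6 L/s.

Q ≈ 132.6 L/s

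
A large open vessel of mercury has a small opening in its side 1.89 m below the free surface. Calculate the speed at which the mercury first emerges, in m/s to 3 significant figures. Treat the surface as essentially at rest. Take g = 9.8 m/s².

v ≈ 6.09 m/s

With the surface at rest and both surface and jet at atmospheric pressure, Bernoulli gives ρg h = ½ρv², so v = √(2gh) = √(2·9.8·1.89) = 6.09 m/s.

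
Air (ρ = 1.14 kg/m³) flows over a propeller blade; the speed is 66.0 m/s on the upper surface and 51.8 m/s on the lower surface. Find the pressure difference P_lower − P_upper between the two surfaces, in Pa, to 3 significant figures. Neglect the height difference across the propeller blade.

Bernoulli (same height): P_lower − P_upper = ½ρ(v_upper² − v_lower²).
ΔP = ½·1.14·(66.0² − 51.8²) = 953 Pa.

ΔP ≈ 953 Pa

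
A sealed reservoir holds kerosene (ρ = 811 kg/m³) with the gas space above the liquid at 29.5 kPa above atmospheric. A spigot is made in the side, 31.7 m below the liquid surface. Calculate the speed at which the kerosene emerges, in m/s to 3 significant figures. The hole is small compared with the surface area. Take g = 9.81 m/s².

Take point 1 at the surface (v₁ ≈ 0) and point 2 at the hole (at atmospheric pressure). Bernoulli: P₁ + ρg h = P_atm + ½ρv₂².
With P₁ − P_atm = 29500 Pa, v₂ = √(2gh + 2ΔP/ρ) = √(2·9.81·31.7 + 2·29500/811) = 26.4 m/s.

v ≈ 26.4 m/s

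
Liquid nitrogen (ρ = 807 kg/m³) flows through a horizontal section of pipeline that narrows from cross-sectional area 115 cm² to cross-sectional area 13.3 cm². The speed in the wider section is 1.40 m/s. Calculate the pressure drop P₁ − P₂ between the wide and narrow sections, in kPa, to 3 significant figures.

58.3 kPa

The volume flow rate is constant, so v₂ = (A₁/A₂)v₁ = (115/13.3)·1.40 = 12.1 m/s.
With no height change, Bernoulli's equation is P₁ + ½ρv₁² = P₂ + ½ρv₂².
P₁ − P₂ = ½·807·(12.1² − 1.40²) = ½·807·145 = 58300 Pa.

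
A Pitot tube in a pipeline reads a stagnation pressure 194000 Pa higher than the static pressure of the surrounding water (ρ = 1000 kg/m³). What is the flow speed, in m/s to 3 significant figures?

19.7 m/s

The dynamic pressure equals the rise in static pressure at the stagnation point: ΔP = ½ρv².
v = √(2ΔP/ρ) = √(2·194000/1000) = 19.7 m/s.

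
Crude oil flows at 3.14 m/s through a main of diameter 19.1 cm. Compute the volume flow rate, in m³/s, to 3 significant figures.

Q ≈ 0.0900 m³/s

Q = A·v = 0.0287 m² × 3.14 m/s = 0.0900 m³/s.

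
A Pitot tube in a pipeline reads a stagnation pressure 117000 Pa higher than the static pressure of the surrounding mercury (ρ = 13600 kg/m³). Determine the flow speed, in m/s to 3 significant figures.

The dynamic pressure equals the rise in static pressure at the stagnation point: ΔP = ½ρv².
v = √(2ΔP/ρ) = √(2·117000/13600) = 4.15 m/s.

v = 4.15 m/s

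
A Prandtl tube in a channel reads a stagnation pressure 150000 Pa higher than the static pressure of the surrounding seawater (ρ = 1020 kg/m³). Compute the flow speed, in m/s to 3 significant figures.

17.1 m/s

Bernoulli between the free stream and the stagnation point: ½ρv² = P_stag − P_static.
v = √(2ΔP/ρ) = √(2·150000/1020) = 17.1 m/s.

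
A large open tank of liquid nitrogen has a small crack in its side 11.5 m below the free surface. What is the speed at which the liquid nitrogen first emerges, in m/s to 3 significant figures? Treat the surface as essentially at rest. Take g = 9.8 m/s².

With the surface at rest and both surface and jet at atmospheric pressure, Bernoulli gives ρg h = ½ρv², so v = √(2gh) = √(2·9.8·11.5) = 15.0 m/s.

v ≈ 15.0 m/s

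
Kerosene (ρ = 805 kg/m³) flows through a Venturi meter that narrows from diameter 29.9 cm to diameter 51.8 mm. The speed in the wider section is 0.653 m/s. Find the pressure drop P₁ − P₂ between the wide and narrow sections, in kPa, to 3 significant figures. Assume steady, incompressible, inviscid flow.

ΔP ≈ 190 kPa

Continuity gives A₁v₁ = A₂v₂, so v₂ = (702 cm²)/(21.1 cm²) × 0.653 m/s = 21.8 m/s.
With no height change, Bernoulli's equation is P₁ + ½ρv₁² = P₂ + ½ρv₂².
P₁ − P₂ = ½·805·(21.8² − 0.653²) = ½·805·473 = 190000 Pa.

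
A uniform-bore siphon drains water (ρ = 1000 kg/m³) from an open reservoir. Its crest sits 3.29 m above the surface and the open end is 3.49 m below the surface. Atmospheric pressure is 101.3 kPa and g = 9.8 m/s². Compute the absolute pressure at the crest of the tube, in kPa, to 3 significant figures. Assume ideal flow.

P_top ≈ 34.9 kPa

Bernoulli surface→outlet gives ½v² = g·h_out, so v = √(2·9.8·3.49) = 8.27 m/s.
Continuity keeps v the same throughout the tube; from surface to crest, P_atm + 0 = P_top + ½ρv² + ρg·h_top.
P_top = 101300 − ½·1000·8.27² − 1000·9.8·3.29 = 34900 Pa.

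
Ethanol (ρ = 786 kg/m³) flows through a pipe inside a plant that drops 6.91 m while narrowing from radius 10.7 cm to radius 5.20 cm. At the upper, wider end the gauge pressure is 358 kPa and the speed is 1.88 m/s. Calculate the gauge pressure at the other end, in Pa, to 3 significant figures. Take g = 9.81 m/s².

P₂ = 388000 Pa

The volume flow rate is constant, so v₂ = (A₁/A₂)v₁ = (360/84.9)·1.88 = 7.96 m/s.
Applying Bernoulli between the two ends and solving for P₂: P₂ = P₁ + ½ρ(v₁² − v₂²) − ρgΔh.
P₂ = 358000 + ½·786·(1.88² − 7.96²) − 786·9.81·(−6.91) = 358000 + (-23500) − (-53300) = 388000 Pa.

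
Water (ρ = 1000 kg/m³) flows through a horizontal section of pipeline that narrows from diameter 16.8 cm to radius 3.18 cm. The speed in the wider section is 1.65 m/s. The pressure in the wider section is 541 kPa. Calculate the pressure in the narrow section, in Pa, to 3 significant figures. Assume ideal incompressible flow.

P₂ = 476000 Pa

The volume flow rate is constant, so v₂ = (A₁/A₂)v₁ = (222/31.8)·1.65 = 11.5 m/s.
Bernoulli (h₁ = h₂): P₁ − P₂ = ½ρ(v₂² − v₁²).
P₂ = P₁ − ½ρ(v₂² − v₁²) = 541000 − ½·1000·(11.5² − 1.65²) = 541000 − 64900 = 476000 Pa.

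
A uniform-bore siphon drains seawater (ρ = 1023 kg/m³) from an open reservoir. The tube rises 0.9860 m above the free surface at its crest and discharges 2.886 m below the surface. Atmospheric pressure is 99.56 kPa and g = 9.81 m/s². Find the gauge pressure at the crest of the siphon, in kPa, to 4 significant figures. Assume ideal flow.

Bernoulli surface→outlet gives ½v² = g·h_out, so v = √(2·9.81·2.886) = 7.525 m/s.
With constant cross-section the crest speed equals v; applying Bernoulli from the surface up to the crest, P_top = P_atm − ½ρv² − ρg·h_top.
P_top = 99560 − ½·1023·7.525² − 1023·9.81·0.9860 = 60700 Pa. So P_gauge = P_top − P_atm = -38860 Pa.

P_gauge = -38.86 kPa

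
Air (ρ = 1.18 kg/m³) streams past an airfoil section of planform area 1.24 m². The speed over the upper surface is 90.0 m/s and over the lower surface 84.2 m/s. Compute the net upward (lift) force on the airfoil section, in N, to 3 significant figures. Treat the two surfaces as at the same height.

With equal heights on the two surfaces, Bernoulli gives P_lower − P_upper = ½ρ(v_upper² − v_lower²).
ΔP = ½·1.18·(90.0² − 84.2²) = 596 Pa.
Lift = ΔP · A = 596 × 1.24 = 739 N.

F = 739 N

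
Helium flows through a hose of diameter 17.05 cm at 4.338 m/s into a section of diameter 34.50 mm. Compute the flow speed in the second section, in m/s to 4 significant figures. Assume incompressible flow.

105.9 m/s

By continuity, v₂ = v₁·A₁/A₂ = 4.338·(228.3/9.348) = 105.9 m/s.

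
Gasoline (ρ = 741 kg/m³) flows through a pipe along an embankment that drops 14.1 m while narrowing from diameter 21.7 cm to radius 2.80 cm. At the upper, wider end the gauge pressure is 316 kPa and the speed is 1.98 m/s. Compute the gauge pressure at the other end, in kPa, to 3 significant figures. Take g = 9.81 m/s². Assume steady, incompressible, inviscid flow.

By continuity, v₂ = v₁·A₁/A₂ = 1.98·(370/24.6) = 29.7 m/s.
Applying Bernoulli between the two ends and solving for P₂: P₂ = P₁ + ½ρ(v₁² − v₂²) − ρgΔh.
P₂ = 316000 + ½·741·(1.98² − 29.7²) − 741·9.81·(−14.1) = 316000 + (-326000) − (-102000) = 92500 Pa.

P₂ = 92.5 kPa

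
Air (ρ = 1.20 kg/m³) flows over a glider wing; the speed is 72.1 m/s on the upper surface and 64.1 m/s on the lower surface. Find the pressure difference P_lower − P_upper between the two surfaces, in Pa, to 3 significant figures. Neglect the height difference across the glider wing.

The pressure is lower where the speed is higher: ΔP = ½ρ(v_up² − v_low²).
ΔP = ½·1.20·(72.1² − 64.1²) = 654 Pa.

ΔP ≈ 654 Pa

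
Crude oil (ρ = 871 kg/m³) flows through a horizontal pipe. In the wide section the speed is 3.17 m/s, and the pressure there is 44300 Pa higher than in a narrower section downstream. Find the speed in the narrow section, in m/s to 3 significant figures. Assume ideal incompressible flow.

Along the level pipe P + ½ρv² is conserved, hence v₂² = v₁² + 2(P₁ − P₂)/ρ.
v₂ = √(3.17² + 2·44300/871) = √(10.0 + 102) = 10.6 m/s.

v₂ = 10.6 m/s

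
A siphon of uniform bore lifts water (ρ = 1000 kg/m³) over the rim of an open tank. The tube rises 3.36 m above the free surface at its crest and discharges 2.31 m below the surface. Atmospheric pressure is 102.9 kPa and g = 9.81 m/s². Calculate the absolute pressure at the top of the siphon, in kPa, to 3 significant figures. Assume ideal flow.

47.3 kPa

Bernoulli surface→outlet gives ½v² = g·h_out, so v = √(2·9.81·2.31) = 6.73 m/s.
The bore is uniform, so the speed at the crest is the same v. Bernoulli surface→crest: P_atm = P_top + ½ρv² + ρg·h_top.
P_top = 102900 − ½·1000·6.73² − 1000·9.81·3.36 = 47300 Pa.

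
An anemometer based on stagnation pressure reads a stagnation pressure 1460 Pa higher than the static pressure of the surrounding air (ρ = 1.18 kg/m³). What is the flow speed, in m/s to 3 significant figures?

v ≈ 49.7 m/s

The dynamic pressure equals the rise in static pressure at the stagnation point: ΔP = ½ρv².
v = √(2ΔP/ρ) = √(2·1460/1.18) = 49.7 m/s.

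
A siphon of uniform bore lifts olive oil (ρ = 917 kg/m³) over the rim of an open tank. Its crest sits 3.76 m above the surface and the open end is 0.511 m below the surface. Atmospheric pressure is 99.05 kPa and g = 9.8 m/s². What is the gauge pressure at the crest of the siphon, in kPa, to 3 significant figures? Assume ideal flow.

From the surface to the outlet (both open to atmosphere, surface at rest): v = √(2g·h_out) = √(2·9.8·0.511) = 3.16 m/s.
Continuity keeps v the same throughout the tube; from surface to crest, P_atm + 0 = P_top + ½ρv² + ρg·h_top.
P_top = 99050 − ½·917·3.16² − 917·9.8·3.76 = 60700 Pa. So P_gauge = P_top − P_atm = -38400 Pa.

P_gauge ≈ -38.4 kPa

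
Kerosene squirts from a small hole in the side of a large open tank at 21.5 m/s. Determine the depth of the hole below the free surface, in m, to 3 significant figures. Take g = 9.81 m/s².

h = 23.6 m

Inverting v = √(2gh) gives h = v² / 2g.
h = 21.5²/(2·9.81) = 462/19.62 = 23.6 m.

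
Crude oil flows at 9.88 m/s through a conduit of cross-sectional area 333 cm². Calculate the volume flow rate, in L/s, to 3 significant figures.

Q = A·v = 0.0333 m² × 9.88 m/s = 0.329 m³/s.
Converting: 0.329 m³/s × 1000 = 329 L/s.

Q = 329 L/s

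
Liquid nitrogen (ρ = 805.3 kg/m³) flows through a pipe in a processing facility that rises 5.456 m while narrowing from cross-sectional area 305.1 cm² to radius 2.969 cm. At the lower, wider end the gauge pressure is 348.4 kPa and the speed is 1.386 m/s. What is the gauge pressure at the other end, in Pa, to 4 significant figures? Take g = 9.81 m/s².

212200 Pa

Continuity gives A₁v₁ = A₂v₂, so v₂ = (305.1 cm²)/(27.69 cm²) × 1.386 m/s = 15.27 m/s.
Energy conservation along the streamline gives P₂ = P₁ − ½ρ(v₂² − v₁²) − ρg(h₂ − h₁).
P₂ = 348400 + ½·805.3·(1.386² − 15.27²) − 805.3·9.81·(+5.456) = 348400 + (-93110) − (43100) = 212200 Pa.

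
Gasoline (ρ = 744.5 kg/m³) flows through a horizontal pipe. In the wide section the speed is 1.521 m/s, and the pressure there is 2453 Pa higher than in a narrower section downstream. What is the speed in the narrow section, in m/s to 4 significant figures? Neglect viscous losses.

v₂ ≈ 2.984 m/s

Horizontal Bernoulli: P₁ + ½ρv₁² = P₂ + ½ρv₂², so v₂² = v₁² + 2(P₁ − P₂)/ρ.
v₂ = √(1.521² + 2·2453/744.5) = √(2.313 + 6.590) = 2.984 m/s.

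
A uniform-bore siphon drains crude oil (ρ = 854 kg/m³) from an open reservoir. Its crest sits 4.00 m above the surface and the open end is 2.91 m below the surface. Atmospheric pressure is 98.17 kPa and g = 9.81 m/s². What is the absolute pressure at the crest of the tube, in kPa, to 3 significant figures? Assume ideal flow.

From the surface to the outlet (both open to atmosphere, surface at rest): v = √(2g·h_out) = √(2·9.81·2.91) = 7.56 m/s.
With constant cross-section the crest speed equals v; applying Bernoulli from the surface up to the crest, P_top = P_atm − ½ρv² − ρg·h_top.
P_top = 98170 − ½·854·7.56² − 854·9.81·4.00 = 40300 Pa.

P_top ≈ 40.3 kPa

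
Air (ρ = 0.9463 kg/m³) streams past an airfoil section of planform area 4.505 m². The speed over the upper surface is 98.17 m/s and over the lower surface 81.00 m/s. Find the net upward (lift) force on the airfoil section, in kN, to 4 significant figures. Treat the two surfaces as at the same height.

The faster flow above has the lower pressure; Bernoulli (same height) gives ΔP = ½ρ(v_up² − v_low²).
ΔP = ½·0.9463·(98.17² − 81.00²) = 1456 Pa.
Lift = ΔP · A = 1456 × 4.505 = 6557 N.

F ≈ 6.557 kN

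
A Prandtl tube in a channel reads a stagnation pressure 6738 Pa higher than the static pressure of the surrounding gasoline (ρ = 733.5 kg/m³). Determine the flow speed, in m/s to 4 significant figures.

Bernoulli between the free stream and the stagnation point: ½ρv² = P_stag − P_static.
v = √(2ΔP/ρ) = √(2·6738/733.5) = 4.286 m/s.

v ≈ 4.286 m/s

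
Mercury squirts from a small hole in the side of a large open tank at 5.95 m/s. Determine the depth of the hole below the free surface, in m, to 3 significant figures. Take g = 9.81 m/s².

h = 1.80 m

Inverting v = √(2gh) gives h = v² / 2g.
h = 5.95²/(2·9.81) = 35.4/19.62 = 1.80 m.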